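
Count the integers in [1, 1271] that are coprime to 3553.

1031

Prime factors of 3553: 11, 17, 19. Count integers ≤ 1271 divisible by none of them.
By inclusion–exclusion: 1271 − ⌊1271/11⌋ − ⌊1271/17⌋ − ⌊1271/19⌋ + ⌊1271/187⌋ + ⌊1271/209⌋ + ⌊1271/323⌋ − ⌊1271/3553⌋ = 1031.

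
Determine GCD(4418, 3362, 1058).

2

gcd(4418, 3362): 4418 = 1·3362 + 1056; 3362 = 3·1056 + 194; 1056 = 5·194 + 86; 194 = 2·86 + 22; 86 = 3·22 + 20; 22 = 1·20 + 2; 20 = 10·2 + 0 → 2
gcd(2, 1058): 1058 = 529·2 + 0 → 2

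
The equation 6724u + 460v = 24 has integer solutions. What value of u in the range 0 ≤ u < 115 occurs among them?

26

gcd(6724, 460) = 4 (Euclid: 6724 = 14·460 + 284; 460 = 1·284 + 176; 284 = 1·176 + 108; 176 = 1·108 + 68; 108 = 1·68 + 40; 68 = 1·40 + 28; 40 = 1·28 + 12; 28 = 2·12 + 4; 12 = 3·4 + 0), and 4 | 24.
Extended Euclid: 6724·(-34) + 460·(497) = 4. Scale by 6: u₀ = -204.
General solution u = u₀ + 115t; reducing mod 115 gives u = 26 (and v = -380).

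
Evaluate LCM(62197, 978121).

gcd first: 978121 = 15·62197 + 45166; 62197 = 1·45166 + 17031; 45166 = 2·17031 + 11104; 17031 = 1·11104 + 5927; 11104 = 1·5927 + 5177; 5927 = 1·5177 + 750; 5177 = 6·750 + 677; 750 = 1·677 + 73; 677 = 9·73 + 20; 73 = 3·20 + 13; 20 = 1·13 + 7; 13 = 1·7 + 6; 7 = 1·6 + 1; 6 = 6·1 + 0 → gcd = 1
lcm = 62197·978121/gcd = 60836191837/1 = 60836191837

60836191837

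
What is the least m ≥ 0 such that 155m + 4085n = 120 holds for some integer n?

Euclid: 4085 = 26·155 + 55; 155 = 2·55 + 45; 55 = 1·45 + 10; 45 = 4·10 + 5; 10 = 2·5 + 0 → gcd = 5; 120 = 5·24.
Back-substitution yields 155·(369) + 4085·(-14) = 5, so one solution is m = 369·24 = 8856, n = -14·24 = -336.
Solutions in m differ by 4085/5 = 817; the one in [0, 817) is 8856 mod 817 = 686.

686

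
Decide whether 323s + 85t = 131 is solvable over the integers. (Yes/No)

By Bézout, 323s + 85t = 131 has integer solutions iff gcd(323, 85) | 131.
Euclid: 323 = 3·85 + 68; 85 = 1·68 + 17; 68 = 4·17 + 0. gcd = 17; 131 mod 17 = 12. No.

No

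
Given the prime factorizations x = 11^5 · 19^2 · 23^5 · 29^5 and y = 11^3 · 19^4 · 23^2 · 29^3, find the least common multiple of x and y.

2770811613035443123876697

max exponent per prime: 11^5 · 19^4 · 23^5 · 29^5 = 2770811613035443123876697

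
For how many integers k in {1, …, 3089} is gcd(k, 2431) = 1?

Prime factors of 2431: 11, 13, 17. Count integers ≤ 3089 divisible by none of them.
By inclusion–exclusion: 3089 − ⌊3089/11⌋ − ⌊3089/13⌋ − ⌊3089/17⌋ + ⌊3089/143⌋ + ⌊3089/187⌋ + ⌊3089/221⌋ − ⌊3089/2431⌋ = 2440.

2440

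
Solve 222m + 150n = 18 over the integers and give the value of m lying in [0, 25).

19

Reduce mod 150: 222m ≡ 18 (mod 150). With g = gcd(222, 150) = 6 dividing 18, divide through: 37m ≡ 3 (mod 25).
Since gcd(37, 25) = 1, m ≡ 3·(37)⁻¹ ≡ 19 (mod 25). Smallest non-negative: 19.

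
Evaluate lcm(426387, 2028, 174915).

588414060

426387 = 3 · 13² · 29²; 2028 = 2² · 3 · 13²; 174915 = 3² · 5 · 13² · 23
lcm takes max exponent of each prime: 2² · 3² · 5 · 13² · 23 · 29² = 588414060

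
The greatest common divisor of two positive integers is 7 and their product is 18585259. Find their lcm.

For any two positive integers, gcd × lcm equals their product. Hence lcm = 18585259 / 7 = 2655037.

2655037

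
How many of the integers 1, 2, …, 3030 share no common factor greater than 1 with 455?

Prime factors of 455: 5, 7, 13. Count integers ≤ 3030 divisible by none of them.
By inclusion–exclusion: 3030 − ⌊3030/5⌋ − ⌊3030/7⌋ − ⌊3030/13⌋ + ⌊3030/35⌋ + ⌊3030/65⌋ + ⌊3030/91⌋ − ⌊3030/455⌋ = 1918.

1918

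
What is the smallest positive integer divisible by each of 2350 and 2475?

gcd first: 2475 = 1·2350 + 125; 2350 = 18·125 + 100; 125 = 1·100 + 25; 100 = 4·25 + 0 → gcd = 25
lcm = 2350·2475/gcd = 5816250/25 = 232650

232650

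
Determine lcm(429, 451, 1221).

650793

lcm(429, 451) = 429·451/gcd = 193479/11 = 17589
lcm(17589, 1221) = 17589·1221/gcd = 21476169/33 = 650793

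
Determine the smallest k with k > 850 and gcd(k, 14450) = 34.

884

gcd(k, 14450) = 34 forces 34 | k; write k = 34s. Then gcd(34s, 34·425) = 34·gcd(s, 425), so need gcd(s, 425) = 1.
34s > 850 gives s ≥ 26. The least s ≥ 26 coprime to 425 is 26, so k = 34·26 = 884.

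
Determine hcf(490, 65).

Euclid: 490 = 7·65 + 35; 65 = 1·35 + 30; 35 = 1·30 + 5; 30 = 6·5 + 0. Last nonzero remainder: 5.

5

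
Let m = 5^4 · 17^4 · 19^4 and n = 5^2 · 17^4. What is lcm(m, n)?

max exponent per prime: 5^4 · 17^4 · 19^4 = 6802837650625

6802837650625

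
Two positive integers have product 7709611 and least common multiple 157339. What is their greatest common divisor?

gcd·lcm = product, so gcd = 7709611/157339 = 49.

49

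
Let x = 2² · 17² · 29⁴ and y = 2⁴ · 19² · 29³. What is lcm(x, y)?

max exponent per prime: 2⁴ · 17² · 19² · 29⁴ = 1180638711184

1180638711184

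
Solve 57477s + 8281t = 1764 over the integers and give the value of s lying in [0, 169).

64

Reduce mod 8281: 57477s ≡ 1764 (mod 8281). With g = gcd(57477, 8281) = 49 dividing 1764, divide through: 1173s ≡ 36 (mod 169).
Since gcd(1173, 169) = 1, s ≡ 36·(1173)⁻¹ ≡ 64 (mod 169). Smallest non-negative: 64.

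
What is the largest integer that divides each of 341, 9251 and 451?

11

gcd(341, 9251): 9251 = 27·341 + 44; 341 = 7·44 + 33; 44 = 1·33 + 11; 33 = 3·11 + 0 → 11
gcd(11, 451): 451 = 41·11 + 0 → 11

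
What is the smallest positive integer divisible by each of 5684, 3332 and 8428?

4155004

lcm(5684, 3332) = 5684·3332/gcd = 18939088/196 = 96628
lcm(96628, 8428) = 96628·8428/gcd = 814380784/196 = 4155004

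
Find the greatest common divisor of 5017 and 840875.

5017 = 29 · 173
840875 = 5³ · 7 · 31²
Common: 1 = 1

1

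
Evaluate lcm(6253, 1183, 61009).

6253 = 13² · 37; 1183 = 7 · 13²; 61009 = 13² · 19²
lcm takes max exponent of each prime: 7 · 13² · 19² · 37 = 15801331

15801331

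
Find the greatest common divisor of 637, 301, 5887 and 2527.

637 = 7² · 13; 301 = 7 · 43; 5887 = 7 · 29²; 2527 = 7 · 19²
gcd takes min exponent of each prime: 7 = 7

7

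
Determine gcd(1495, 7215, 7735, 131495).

gcd(1495, 7215): 7215 = 4·1495 + 1235; 1495 = 1·1235 + 260; 1235 = 4·260 + 195; 260 = 1·195 + 65; 195 = 3·65 + 0 → 65
gcd(65, 7735): 7735 = 119·65 + 0 → 65
gcd(65, 131495): 131495 = 2023·65 + 0 → 65

65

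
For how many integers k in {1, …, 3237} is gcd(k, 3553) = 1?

3553 = 11·17·19. Inclusion–exclusion on these primes:
3237 − ⌊3237/11⌋ − ⌊3237/17⌋ − ⌊3237/19⌋ + ⌊3237/187⌋ + ⌊3237/209⌋ + ⌊3237/323⌋ − ⌊3237/3553⌋ = 2625

2625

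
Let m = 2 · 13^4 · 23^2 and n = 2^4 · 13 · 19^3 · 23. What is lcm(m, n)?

max exponent per prime: 2^4 · 13^4 · 19^3 · 23^2 = 1658096745136

1658096745136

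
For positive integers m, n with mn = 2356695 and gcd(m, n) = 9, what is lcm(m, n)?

gcd·lcm = product, so lcm = 2356695/9 = 261855.

261855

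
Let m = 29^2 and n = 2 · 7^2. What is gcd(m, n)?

min exponent per shared prime: (none) = 1

1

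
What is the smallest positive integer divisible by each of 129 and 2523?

129 = 3 · 43; 2523 = 3 · 29²
max exponents: 3 · 29² · 43 = 108489

108489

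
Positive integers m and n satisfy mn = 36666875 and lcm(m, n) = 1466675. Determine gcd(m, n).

25

From gcd × lcm = mn: gcd = 36666875 / 1466675 = 25.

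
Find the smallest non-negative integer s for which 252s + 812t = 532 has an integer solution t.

15

Euclid: 812 = 3·252 + 56; 252 = 4·56 + 28; 56 = 2·28 + 0 → gcd = 28; 532 = 28·19.
Back-substitution yields 252·(13) + 812·(-4) = 28, so one solution is s = 13·19 = 247, t = -4·19 = -76.
Solutions in s differ by 812/28 = 29; the one in [0, 29) is 247 mod 29 = 15.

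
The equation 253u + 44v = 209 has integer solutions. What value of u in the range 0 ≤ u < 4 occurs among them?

Reduce mod 44: 253u ≡ 209 (mod 44). With g = gcd(253, 44) = 11 dividing 209, divide through: 23u ≡ 19 (mod 4).
Since gcd(23, 4) = 1, u ≡ 19·(23)⁻¹ ≡ 1 (mod 4). Smallest non-negative: 1.

1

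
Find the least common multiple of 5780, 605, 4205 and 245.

5780 = 2² · 5 · 17²; 605 = 5 · 11²; 4205 = 5 · 29²; 245 = 5 · 7²
lcm takes max exponent of each prime: 2² · 5 · 7² · 11² · 17² · 29² = 28820750420

28820750420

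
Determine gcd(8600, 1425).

25

Euclid: 8600 = 6·1425 + 50; 1425 = 28·50 + 25; 50 = 2·25 + 0. Last nonzero remainder: 25.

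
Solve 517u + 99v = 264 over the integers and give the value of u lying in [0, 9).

Euclid: 517 = 5·99 + 22; 99 = 4·22 + 11; 22 = 2·11 + 0 → gcd = 11; 264 = 11·24.
Back-substitution yields 517·(-4) + 99·(21) = 11, so one solution is u = -4·24 = -96, v = 21·24 = 504.
Solutions in u differ by 99/11 = 9; the one in [0, 9) is -96 mod 9 = 3.

3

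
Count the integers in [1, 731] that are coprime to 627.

Prime factors of 627: 3, 11, 19. Count integers ≤ 731 divisible by none of them.
By inclusion–exclusion: 731 − ⌊731/3⌋ − ⌊731/11⌋ − ⌊731/19⌋ + ⌊731/33⌋ + ⌊731/57⌋ + ⌊731/209⌋ − ⌊731/627⌋ = 420.

420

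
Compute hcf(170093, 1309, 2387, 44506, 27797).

170093 = 7 · 11 · 47²; 1309 = 7 · 11 · 17; 2387 = 7 · 11 · 31; 44506 = 2 · 7 · 11 · 17²; 27797 = 7 · 11 · 19²
gcd takes min exponent of each prime: 7 · 11 = 77

77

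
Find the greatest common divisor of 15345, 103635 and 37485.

gcd(15345, 103635): 103635 = 6·15345 + 11565; 15345 = 1·11565 + 3780; 11565 = 3·3780 + 225; 3780 = 16·225 + 180; 225 = 1·180 + 45; 180 = 4·45 + 0 → 45
gcd(45, 37485): 37485 = 833·45 + 0 → 45

45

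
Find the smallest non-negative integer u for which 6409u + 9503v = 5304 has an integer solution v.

Reduce mod 9503: 6409u ≡ 5304 (mod 9503). With g = gcd(6409, 9503) = 221 dividing 5304, divide through: 29u ≡ 24 (mod 43).
Since gcd(29, 43) = 1, u ≡ 24·(29)⁻¹ ≡ 29 (mod 43). Smallest non-negative: 29.

29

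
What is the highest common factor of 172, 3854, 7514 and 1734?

2

gcd(172, 3854): 3854 = 22·172 + 70; 172 = 2·70 + 32; 70 = 2·32 + 6; 32 = 5·6 + 2; 6 = 3·2 + 0 → 2
gcd(2, 7514): 7514 = 3757·2 + 0 → 2
gcd(2, 1734): 1734 = 867·2 + 0 → 2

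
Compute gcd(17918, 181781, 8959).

17918 = 2 · 17² · 31; 181781 = 17³ · 37; 8959 = 17² · 31
gcd takes min exponent of each prime: 17² = 289

289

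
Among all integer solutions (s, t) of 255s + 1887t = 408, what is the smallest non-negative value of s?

gcd(255, 1887) = 51 (Euclid: 1887 = 7·255 + 102; 255 = 2·102 + 51; 102 = 2·51 + 0), and 51 | 408.
Extended Euclid: 255·(15) + 1887·(-2) = 51. Scale by 8: s₀ = 120.
General solution s = s₀ + 37k; reducing mod 37 gives s = 9 (and t = -1).

9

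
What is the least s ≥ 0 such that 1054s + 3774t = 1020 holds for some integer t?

69

gcd(1054, 3774) = 34 (Euclid: 3774 = 3·1054 + 612; 1054 = 1·612 + 442; 612 = 1·442 + 170; 442 = 2·170 + 102; 170 = 1·102 + 68; 102 = 1·68 + 34; 68 = 2·34 + 0), and 34 | 1020.
Extended Euclid: 1054·(43) + 3774·(-12) = 34. Scale by 30: s₀ = 1290.
General solution s = s₀ + 111k; reducing mod 111 gives s = 69 (and t = -19).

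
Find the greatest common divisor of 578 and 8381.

289

Euclid: 8381 = 14·578 + 289; 578 = 2·289 + 0. Last nonzero remainder: 289.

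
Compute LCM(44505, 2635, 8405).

lcm(44505, 2635) = 44505·2635/gcd = 117270675/5 = 23454135
lcm(23454135, 8405) = 23454135·8405/gcd = 197132004675/5 = 39426400935

39426400935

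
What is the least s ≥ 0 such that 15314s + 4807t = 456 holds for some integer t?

Reduce mod 4807: 15314s ≡ 456 (mod 4807). With g = gcd(15314, 4807) = 19 dividing 456, divide through: 806s ≡ 24 (mod 253).
Since gcd(806, 253) = 1, s ≡ 24·(806)⁻¹ ≡ 162 (mod 253). Smallest non-negative: 162.

162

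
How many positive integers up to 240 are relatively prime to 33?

33 = 3·11. Inclusion–exclusion on these primes:
240 − ⌊240/3⌋ − ⌊240/11⌋ + ⌊240/33⌋ = 146

146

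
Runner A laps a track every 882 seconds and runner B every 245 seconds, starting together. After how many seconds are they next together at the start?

4410

gcd first: 882 = 3·245 + 147; 245 = 1·147 + 98; 147 = 1·98 + 49; 98 = 2·49 + 0 → gcd = 49
lcm = 882·245/gcd = 216090/49 = 4410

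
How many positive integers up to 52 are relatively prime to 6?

6 = 2·3. Inclusion–exclusion on these primes:
52 − ⌊52/2⌋ − ⌊52/3⌋ + ⌊52/6⌋ = 17

17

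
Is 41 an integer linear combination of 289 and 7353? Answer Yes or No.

By Bézout, 289s − 7353t = 41 has integer solutions iff gcd(289, 7353) | 41.
Euclid: 7353 = 25·289 + 128; 289 = 2·128 + 33; 128 = 3·33 + 29; 33 = 1·29 + 4; 29 = 7·4 + 1; 4 = 4·1 + 0. gcd = 1; 41 mod 1 = 0. Yes.

Yes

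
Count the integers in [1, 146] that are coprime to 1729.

1729 = 7·13·19. Inclusion–exclusion on these primes:
146 − ⌊146/7⌋ − ⌊146/13⌋ − ⌊146/19⌋ + ⌊146/91⌋ + ⌊146/133⌋ + ⌊146/247⌋ − ⌊146/1729⌋ = 110

110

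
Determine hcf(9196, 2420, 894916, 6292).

484

gcd(9196, 2420): 9196 = 3·2420 + 1936; 2420 = 1·1936 + 484; 1936 = 4·484 + 0 → 484
gcd(484, 894916): 894916 = 1849·484 + 0 → 484
gcd(484, 6292): 6292 = 13·484 + 0 → 484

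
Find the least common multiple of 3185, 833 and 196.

216580

3185 = 5 · 7² · 13; 833 = 7² · 17; 196 = 2² · 7²
lcm takes max exponent of each prime: 2² · 5 · 7² · 13 · 17 = 216580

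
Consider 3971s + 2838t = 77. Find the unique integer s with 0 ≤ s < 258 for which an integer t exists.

Euclid: 3971 = 1·2838 + 1133; 2838 = 2·1133 + 572; 1133 = 1·572 + 561; 572 = 1·561 + 11; 561 = 51·11 + 0 → gcd = 11; 77 = 11·7.
Back-substitution yields 3971·(-5) + 2838·(7) = 11, so one solution is s = -5·7 = -35, t = 7·7 = 49.
Solutions in s differ by 2838/11 = 258; the one in [0, 258) is -35 mod 258 = 223.

223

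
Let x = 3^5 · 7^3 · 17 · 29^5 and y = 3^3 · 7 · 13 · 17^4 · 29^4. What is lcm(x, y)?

max exponent per prime: 3^5 · 7^3 · 13 · 17^4 · 29^5 = 1856219885676019773

1856219885676019773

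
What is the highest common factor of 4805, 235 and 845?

5

gcd(4805, 235): 4805 = 20·235 + 105; 235 = 2·105 + 25; 105 = 4·25 + 5; 25 = 5·5 + 0 → 5
gcd(5, 845): 845 = 169·5 + 0 → 5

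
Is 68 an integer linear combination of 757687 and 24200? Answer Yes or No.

Yes

By Bézout, 757687s + 24200t = 68 has integer solutions iff gcd(757687, 24200) | 68.
Euclid: 757687 = 31·24200 + 7487; 24200 = 3·7487 + 1739; 7487 = 4·1739 + 531; 1739 = 3·531 + 146; 531 = 3·146 + 93; 146 = 1·93 + 53; 93 = 1·53 + 40; 53 = 1·40 + 13; 40 = 3·13 + 1; 13 = 13·1 + 0. gcd = 1; 68 mod 1 = 0. Yes.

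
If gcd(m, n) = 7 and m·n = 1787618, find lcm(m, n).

gcd·lcm = product, so lcm = 1787618/7 = 255374.

255374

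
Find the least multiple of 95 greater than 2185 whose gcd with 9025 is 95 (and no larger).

Multiples of 95 above 2185: 95·24, 95·25, … . Need the cofactor coprime to 9025/95 = 95.
Checking s = 24, 25, … the first with gcd(s, 95) = 1 is s = 24, giving 2280.

2280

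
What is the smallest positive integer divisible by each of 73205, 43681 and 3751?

73205 = 5 · 11⁴; 43681 = 11² · 19²; 3751 = 11² · 31
lcm takes max exponent of each prime: 5 · 11⁴ · 19² · 31 = 819237155

819237155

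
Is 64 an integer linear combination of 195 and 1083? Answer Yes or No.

gcd(195, 1083): 1083 = 5·195 + 108; 195 = 1·108 + 87; 108 = 1·87 + 21; 87 = 4·21 + 3; 21 = 7·3 + 0 → 3
3 does not divide 64, so a solution does not exist.

No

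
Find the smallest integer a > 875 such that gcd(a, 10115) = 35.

10115 = 35·289. Any a with gcd(a, 10115) = 35 is a multiple of 35, say 35s, with s coprime to 289.
Need s > 875/35, so s ≥ 26. First s ≥ 26 with gcd(s, 289) = 1 is s = 26. Thus a = 35·26 = 910.

910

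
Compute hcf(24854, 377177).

24854 = 2 · 17² · 43
377177 = 23³ · 31
Common: 1 = 1

1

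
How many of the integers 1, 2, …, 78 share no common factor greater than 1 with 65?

58

65 = 5·13. Inclusion–exclusion on these primes:
78 − ⌊78/5⌋ − ⌊78/13⌋ + ⌊78/65⌋ = 58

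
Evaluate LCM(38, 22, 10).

lcm(38, 22) = 38·22/gcd = 836/2 = 418
lcm(418, 10) = 418·10/gcd = 4180/2 = 2090

2090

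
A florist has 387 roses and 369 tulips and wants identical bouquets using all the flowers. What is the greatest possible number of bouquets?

387 = 3² · 43
369 = 3² · 41
Common: 3² = 9

9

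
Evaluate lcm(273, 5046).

459186

273 = 3 · 7 · 13; 5046 = 2 · 3 · 29²
max exponents: 2 · 3 · 7 · 13 · 29² = 459186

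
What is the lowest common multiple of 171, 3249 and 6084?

2196324

171 = 3² · 19; 3249 = 3² · 19²; 6084 = 2² · 3² · 13²
lcm takes max exponent of each prime: 2² · 3² · 13² · 19² = 2196324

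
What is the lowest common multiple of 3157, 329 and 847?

3157 = 7 · 11 · 41; 329 = 7 · 47; 847 = 7 · 11²
lcm takes max exponent of each prime: 7 · 11² · 41 · 47 = 1632169

1632169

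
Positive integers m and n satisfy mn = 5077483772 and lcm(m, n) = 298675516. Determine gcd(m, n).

gcd·lcm = product, so gcd = 5077483772/298675516 = 17.

17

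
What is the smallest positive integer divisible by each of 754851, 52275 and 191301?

70786152525

754851 = 3 · 17 · 19² · 41; 52275 = 3 · 5² · 17 · 41; 191301 = 3 · 11² · 17 · 31
lcm takes max exponent of each prime: 3 · 5² · 11² · 17 · 19² · 31 · 41 = 70786152525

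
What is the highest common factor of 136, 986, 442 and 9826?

34

gcd(136, 986): 986 = 7·136 + 34; 136 = 4·34 + 0 → 34
gcd(34, 442): 442 = 13·34 + 0 → 34
gcd(34, 9826): 9826 = 289·34 + 0 → 34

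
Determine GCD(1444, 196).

1444 = 2² · 19²
196 = 2² · 7²
Common: 2² = 4

4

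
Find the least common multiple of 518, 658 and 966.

518 = 2 · 7 · 37; 658 = 2 · 7 · 47; 966 = 2 · 3 · 7 · 23
lcm takes max exponent of each prime: 2 · 3 · 7 · 23 · 37 · 47 = 1679874

1679874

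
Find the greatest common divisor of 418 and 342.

38

Euclid: 418 = 1·342 + 76; 342 = 4·76 + 38; 76 = 2·38 + 0. Last nonzero remainder: 38.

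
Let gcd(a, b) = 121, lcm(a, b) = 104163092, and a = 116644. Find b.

108053

a·b = gcd·lcm = 121·104163092 = 12603734132, so b = 12603734132/116644 = 108053.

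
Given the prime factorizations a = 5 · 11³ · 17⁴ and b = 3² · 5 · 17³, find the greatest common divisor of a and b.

min exponent per shared prime: 5 · 17³ = 24565

24565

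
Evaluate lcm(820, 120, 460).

113160

820 = 2² · 5 · 41; 120 = 2³ · 3 · 5; 460 = 2² · 5 · 23
lcm takes max exponent of each prime: 2³ · 3 · 5 · 23 · 41 = 113160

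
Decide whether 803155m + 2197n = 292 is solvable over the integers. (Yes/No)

Yes

By Bézout, 803155m + 2197n = 292 has integer solutions iff gcd(803155, 2197) | 292.
Euclid: 803155 = 365·2197 + 1250; 2197 = 1·1250 + 947; 1250 = 1·947 + 303; 947 = 3·303 + 38; 303 = 7·38 + 37; 38 = 1·37 + 1; 37 = 37·1 + 0. gcd = 1; 292 mod 1 = 0. Yes.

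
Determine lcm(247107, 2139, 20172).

lcm(247107, 2139) = 247107·2139/gcd = 528561873/3 = 176187291
lcm(176187291, 20172) = 176187291·20172/gcd = 3554050034052/5043 = 704749164

704749164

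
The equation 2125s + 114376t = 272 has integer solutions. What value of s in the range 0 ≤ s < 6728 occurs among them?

5544

gcd(2125, 114376) = 17 (Euclid: 114376 = 53·2125 + 1751; 2125 = 1·1751 + 374; 1751 = 4·374 + 255; 374 = 1·255 + 119; 255 = 2·119 + 17; 119 = 7·17 + 0), and 17 | 272.
Extended Euclid: 2125·(-915) + 114376·(17) = 17. Scale by 16: s₀ = -14640.
General solution s = s₀ + 6728k; reducing mod 6728 gives s = 5544 (and t = -103).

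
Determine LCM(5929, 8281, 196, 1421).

5929 = 7² · 11²; 8281 = 7² · 13²; 196 = 2² · 7²; 1421 = 7² · 29
lcm takes max exponent of each prime: 2² · 7² · 11² · 13² · 29 = 116232116

116232116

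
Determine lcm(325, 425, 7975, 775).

lcm(325, 425) = 325·425/gcd = 138125/25 = 5525
lcm(5525, 7975) = 5525·7975/gcd = 44061875/25 = 1762475
lcm(1762475, 775) = 1762475·775/gcd = 1365918125/25 = 54636725

54636725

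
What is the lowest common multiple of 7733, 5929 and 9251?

lcm(7733, 5929) = 7733·5929/gcd = 45848957/11 = 4168087
lcm(4168087, 9251) = 4168087·9251/gcd = 38558972837/11 = 3505361167

3505361167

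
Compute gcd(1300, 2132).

1300 = 2² · 5² · 13
2132 = 2² · 13 · 41
Common: 2² · 13 = 52

52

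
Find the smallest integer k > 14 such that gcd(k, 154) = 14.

Multiples of 14 above 14: 14·2, 14·3, … . Need the cofactor coprime to 154/14 = 11.
Checking s = 2, 3, … the first with gcd(s, 11) = 1 is s = 2, giving 28.

28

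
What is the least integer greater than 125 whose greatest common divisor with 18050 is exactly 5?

135

18050 = 5·3610. Any k with gcd(k, 18050) = 5 is a multiple of 5, say 5s, with s coprime to 3610.
Need s > 125/5, so s ≥ 26. First s ≥ 26 with gcd(s, 3610) = 1 is s = 27. Thus k = 5·27 = 135.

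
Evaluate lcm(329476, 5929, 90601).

73713336004

329476 = 2² · 7² · 41²; 5929 = 7² · 11²; 90601 = 7² · 43²
lcm takes max exponent of each prime: 2² · 7² · 11² · 41² · 43² = 73713336004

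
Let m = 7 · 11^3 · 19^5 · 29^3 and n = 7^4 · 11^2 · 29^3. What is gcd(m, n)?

min exponent per shared prime: 7 · 11^2 · 29^3 = 20657483

20657483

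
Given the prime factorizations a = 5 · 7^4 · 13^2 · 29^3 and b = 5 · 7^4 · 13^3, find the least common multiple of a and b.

643259509165

max exponent per prime: 5 · 7^4 · 13^3 · 29^3 = 643259509165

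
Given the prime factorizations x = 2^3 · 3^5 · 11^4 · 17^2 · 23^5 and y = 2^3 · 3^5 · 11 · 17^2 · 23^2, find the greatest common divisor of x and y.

min exponent per shared prime: 2^3 · 3^5 · 11 · 17^2 · 23^2 = 3269207304

3269207304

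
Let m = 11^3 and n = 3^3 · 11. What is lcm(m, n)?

35937

max exponent per prime: 3^3 · 11^3 = 35937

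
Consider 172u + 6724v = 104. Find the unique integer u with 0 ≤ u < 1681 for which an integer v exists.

587

gcd(172, 6724) = 4 (Euclid: 6724 = 39·172 + 16; 172 = 10·16 + 12; 16 = 1·12 + 4; 12 = 3·4 + 0), and 4 | 104.
Extended Euclid: 172·(-430) + 6724·(11) = 4. Scale by 26: u₀ = -11180.
General solution u = u₀ + 1681t; reducing mod 1681 gives u = 587 (and v = -15).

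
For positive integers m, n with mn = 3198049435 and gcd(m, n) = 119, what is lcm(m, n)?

26874365

Since gcd(m,n)·lcm(m,n) = mn, lcm = 3198049435/119 = 26874365.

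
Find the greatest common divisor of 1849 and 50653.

Euclid: 50653 = 27·1849 + 730; 1849 = 2·730 + 389; 730 = 1·389 + 341; 389 = 1·341 + 48; 341 = 7·48 + 5; 48 = 9·5 + 3; 5 = 1·3 + 2; 3 = 1·2 + 1; 2 = 2·1 + 0. Last nonzero remainder: 1.

1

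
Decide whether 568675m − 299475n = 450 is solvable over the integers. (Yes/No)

Yes

By Bézout, 568675m − 299475n = 450 has integer solutions iff gcd(568675, 299475) | 450.
Euclid: 568675 = 1·299475 + 269200; 299475 = 1·269200 + 30275; 269200 = 8·30275 + 27000; 30275 = 1·27000 + 3275; 27000 = 8·3275 + 800; 3275 = 4·800 + 75; 800 = 10·75 + 50; 75 = 1·50 + 25; 50 = 2·25 + 0. gcd = 25; 450 mod 25 = 0. Yes.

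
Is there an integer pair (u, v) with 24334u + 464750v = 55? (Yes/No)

gcd(24334, 464750): 464750 = 19·24334 + 2404; 24334 = 10·2404 + 294; 2404 = 8·294 + 52; 294 = 5·52 + 34; 52 = 1·34 + 18; 34 = 1·18 + 16; 18 = 1·16 + 2; 16 = 8·2 + 0 → 2
2 does not divide 55, so a solution does not exist.

No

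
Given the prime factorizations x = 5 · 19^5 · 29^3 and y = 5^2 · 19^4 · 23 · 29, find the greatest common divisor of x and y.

min exponent per shared prime: 5 · 19^4 · 29 = 18896545

18896545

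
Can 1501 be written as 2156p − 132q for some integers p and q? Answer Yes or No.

By Bézout, 2156p − 132q = 1501 has integer solutions iff gcd(2156, 132) | 1501.
Euclid: 2156 = 16·132 + 44; 132 = 3·44 + 0. gcd = 44; 1501 mod 44 = 5. No.

No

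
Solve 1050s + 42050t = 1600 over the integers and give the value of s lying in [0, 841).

402

Reduce mod 42050: 1050s ≡ 1600 (mod 42050). With g = gcd(1050, 42050) = 50 dividing 1600, divide through: 21s ≡ 32 (mod 841).
Since gcd(21, 841) = 1, s ≡ 32·(21)⁻¹ ≡ 402 (mod 841). Smallest non-negative: 402.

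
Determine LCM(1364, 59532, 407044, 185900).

lcm(1364, 59532) = 1364·59532/gcd = 81201648/44 = 1845492
lcm(1845492, 407044) = 1845492·407044/gcd = 751196445648/484 = 1552058772
lcm(1552058772, 185900) = 1552058772·185900/gcd = 288527725714800/44 = 6557448311700

6557448311700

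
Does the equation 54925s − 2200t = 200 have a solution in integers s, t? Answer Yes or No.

Yes

By Bézout, 54925s − 2200t = 200 has integer solutions iff gcd(54925, 2200) | 200.
Euclid: 54925 = 24·2200 + 2125; 2200 = 1·2125 + 75; 2125 = 28·75 + 25; 75 = 3·25 + 0. gcd = 25; 200 mod 25 = 0. Yes.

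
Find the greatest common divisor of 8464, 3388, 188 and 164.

4

gcd(8464, 3388): 8464 = 2·3388 + 1688; 3388 = 2·1688 + 12; 1688 = 140·12 + 8; 12 = 1·8 + 4; 8 = 2·4 + 0 → 4
gcd(4, 188): 188 = 47·4 + 0 → 4
gcd(4, 164): 164 = 41·4 + 0 → 4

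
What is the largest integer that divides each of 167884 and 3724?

76

167884 = 2² · 19 · 47²
3724 = 2² · 7² · 19
Common: 2² · 19 = 76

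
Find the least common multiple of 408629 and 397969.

12509359577

408629 = 13 · 17 · 43²; 397969 = 11³ · 13 · 23
max exponents: 11³ · 13 · 17 · 23 · 43² = 12509359577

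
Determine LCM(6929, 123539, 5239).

6929 = 13² · 41; 123539 = 13² · 17 · 43; 5239 = 13² · 31
lcm takes max exponent of each prime: 13² · 17 · 31 · 41 · 43 = 157018069

157018069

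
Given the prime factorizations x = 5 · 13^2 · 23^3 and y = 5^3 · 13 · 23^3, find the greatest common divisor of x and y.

790855

min exponent per shared prime: 5 · 13 · 23^3 = 790855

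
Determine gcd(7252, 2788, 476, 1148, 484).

7252 = 2² · 7² · 37; 2788 = 2² · 17 · 41; 476 = 2² · 7 · 17; 1148 = 2² · 7 · 41; 484 = 2² · 11²
gcd takes min exponent of each prime: 2² = 4

4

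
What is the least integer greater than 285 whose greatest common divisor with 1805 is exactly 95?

Multiples of 95 above 285: 95·4, 95·5, … . Need the cofactor coprime to 1805/95 = 19.
Checking s = 4, 5, … the first with gcd(s, 19) = 1 is s = 4, giving 380.

380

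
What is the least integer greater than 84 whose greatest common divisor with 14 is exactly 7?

91

Multiples of 7 above 84: 7·13, 7·14, … . Need the cofactor coprime to 14/7 = 2.
Checking s = 13, 14, … the first with gcd(s, 2) = 1 is s = 13, giving 91.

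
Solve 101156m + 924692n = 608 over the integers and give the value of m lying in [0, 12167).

Reduce mod 924692: 101156m ≡ 608 (mod 924692). With g = gcd(101156, 924692) = 76 dividing 608, divide through: 1331m ≡ 8 (mod 12167).
Since gcd(1331, 12167) = 1, m ≡ 8·(1331)⁻¹ ≡ 11390 (mod 12167). Smallest non-negative: 11390.

11390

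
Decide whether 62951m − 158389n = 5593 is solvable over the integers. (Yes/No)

Yes

gcd(62951, 158389): 158389 = 2·62951 + 32487; 62951 = 1·32487 + 30464; 32487 = 1·30464 + 2023; 30464 = 15·2023 + 119; 2023 = 17·119 + 0 → 119
119 divides 5593, so a solution exists.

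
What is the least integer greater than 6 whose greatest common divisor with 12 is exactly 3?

9

Multiples of 3 above 6: 3·3, 3·4, … . Need the cofactor coprime to 12/3 = 4.
Checking s = 3, 4, … the first with gcd(s, 4) = 1 is s = 3, giving 9.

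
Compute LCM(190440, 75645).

gcd first: 190440 = 2·75645 + 39150; 75645 = 1·39150 + 36495; 39150 = 1·36495 + 2655; 36495 = 13·2655 + 1980; 2655 = 1·1980 + 675; 1980 = 2·675 + 630; 675 = 1·630 + 45; 630 = 14·45 + 0 → gcd = 45
lcm = 190440·75645/gcd = 14405833800/45 = 320129640

320129640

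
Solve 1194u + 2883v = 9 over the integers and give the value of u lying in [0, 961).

297

Reduce mod 2883: 1194u ≡ 9 (mod 2883). With g = gcd(1194, 2883) = 3 dividing 9, divide through: 398u ≡ 3 (mod 961).
Since gcd(398, 961) = 1, u ≡ 3·(398)⁻¹ ≡ 297 (mod 961). Smallest non-negative: 297.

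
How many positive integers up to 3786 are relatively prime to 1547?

Prime factors of 1547: 7, 13, 17. Count integers ≤ 3786 divisible by none of them.
By inclusion–exclusion: 3786 − ⌊3786/7⌋ − ⌊3786/13⌋ − ⌊3786/17⌋ + ⌊3786/91⌋ + ⌊3786/119⌋ + ⌊3786/221⌋ − ⌊3786/1547⌋ = 2820.

2820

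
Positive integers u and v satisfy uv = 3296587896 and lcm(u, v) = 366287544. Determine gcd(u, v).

From gcd × lcm = uv: gcd = 3296587896 / 366287544 = 9.

9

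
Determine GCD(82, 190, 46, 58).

82 = 2 · 41; 190 = 2 · 5 · 19; 46 = 2 · 23; 58 = 2 · 29
gcd takes min exponent of each prime: 2 = 2

2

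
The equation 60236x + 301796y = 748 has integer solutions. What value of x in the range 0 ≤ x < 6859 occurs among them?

6363

gcd(60236, 301796) = 44 (Euclid: 301796 = 5·60236 + 616; 60236 = 97·616 + 484; 616 = 1·484 + 132; 484 = 3·132 + 88; 132 = 1·88 + 44; 88 = 2·44 + 0), and 44 | 748.
Extended Euclid: 60236·(-2450) + 301796·(489) = 44. Scale by 17: x₀ = -41650.
General solution x = x₀ + 6859t; reducing mod 6859 gives x = 6363 (and y = -1270).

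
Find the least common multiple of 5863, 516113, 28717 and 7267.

287427861688253

5863 = 11 · 13 · 41; 516113 = 13 · 29 · 37²; 28717 = 13 · 47²; 7267 = 13² · 43
lcm takes max exponent of each prime: 11 · 13² · 29 · 37² · 41 · 43 · 47² = 287427861688253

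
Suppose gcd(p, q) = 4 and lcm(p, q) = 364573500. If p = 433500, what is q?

p·q = gcd·lcm = 4·364573500 = 1458294000, so q = 1458294000/433500 = 3364.

3364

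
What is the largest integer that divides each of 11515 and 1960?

Euclid: 11515 = 5·1960 + 1715; 1960 = 1·1715 + 245; 1715 = 7·245 + 0. Last nonzero remainder: 245.

245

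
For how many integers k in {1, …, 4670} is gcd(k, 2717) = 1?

3713

2717 = 11·13·19. Inclusion–exclusion on these primes:
4670 − ⌊4670/11⌋ − ⌊4670/13⌋ − ⌊4670/19⌋ + ⌊4670/143⌋ + ⌊4670/209⌋ + ⌊4670/247⌋ − ⌊4670/2717⌋ = 3713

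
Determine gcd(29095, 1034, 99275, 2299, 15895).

11

29095 = 5 · 11 · 23²; 1034 = 2 · 11 · 47; 99275 = 5² · 11 · 19²; 2299 = 11² · 19; 15895 = 5 · 11 · 17²
gcd takes min exponent of each prime: 11 = 11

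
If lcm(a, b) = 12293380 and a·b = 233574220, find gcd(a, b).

19

From gcd × lcm = ab: gcd = 233574220 / 12293380 = 19.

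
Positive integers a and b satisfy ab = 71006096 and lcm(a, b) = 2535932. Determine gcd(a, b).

From gcd × lcm = ab: gcd = 71006096 / 2535932 = 28.

28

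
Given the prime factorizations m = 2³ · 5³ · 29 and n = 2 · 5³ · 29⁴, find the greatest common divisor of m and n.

min exponent per shared prime: 2 · 5³ · 29 = 7250

7250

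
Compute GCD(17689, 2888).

361

Euclid: 17689 = 6·2888 + 361; 2888 = 8·361 + 0. Last nonzero remainder: 361.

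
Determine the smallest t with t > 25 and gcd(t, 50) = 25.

75

Multiples of 25 above 25: 25·2, 25·3, … . Need the cofactor coprime to 50/25 = 2.
Checking s = 2, 3, … the first with gcd(s, 2) = 1 is s = 3, giving 75.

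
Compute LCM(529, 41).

529 = 23²; 41 = 41
max exponents: 23² · 41 = 21689

21689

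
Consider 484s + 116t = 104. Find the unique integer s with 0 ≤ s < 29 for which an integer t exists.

11

Euclid: 484 = 4·116 + 20; 116 = 5·20 + 16; 20 = 1·16 + 4; 16 = 4·4 + 0 → gcd = 4; 104 = 4·26.
Back-substitution yields 484·(6) + 116·(-25) = 4, so one solution is s = 6·26 = 156, t = -25·26 = -650.
Solutions in s differ by 116/4 = 29; the one in [0, 29) is 156 mod 29 = 11.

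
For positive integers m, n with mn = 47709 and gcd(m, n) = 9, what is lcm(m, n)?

5301

Since gcd(m,n)·lcm(m,n) = mn, lcm = 47709/9 = 5301.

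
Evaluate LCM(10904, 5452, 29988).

81747288

10904 = 2³ · 29 · 47; 5452 = 2² · 29 · 47; 29988 = 2² · 3² · 7² · 17
lcm takes max exponent of each prime: 2³ · 3² · 7² · 17 · 29 · 47 = 81747288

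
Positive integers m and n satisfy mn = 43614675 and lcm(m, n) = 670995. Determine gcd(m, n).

gcd·lcm = product, so gcd = 43614675/670995 = 65.

65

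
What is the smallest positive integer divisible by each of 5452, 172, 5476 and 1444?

115860381124

5452 = 2² · 29 · 47; 172 = 2² · 43; 5476 = 2² · 37²; 1444 = 2² · 19²
lcm takes max exponent of each prime: 2² · 19² · 29 · 37² · 43 · 47 = 115860381124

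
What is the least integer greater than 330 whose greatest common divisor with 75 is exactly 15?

gcd(m, 75) = 15 forces 15 | m; write m = 15s. Then gcd(15s, 15·5) = 15·gcd(s, 5), so need gcd(s, 5) = 1.
15s > 330 gives s ≥ 23. The least s ≥ 23 coprime to 5 is 23, so m = 15·23 = 345.

345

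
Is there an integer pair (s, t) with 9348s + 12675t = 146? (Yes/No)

No

gcd(9348, 12675): 12675 = 1·9348 + 3327; 9348 = 2·3327 + 2694; 3327 = 1·2694 + 633; 2694 = 4·633 + 162; 633 = 3·162 + 147; 162 = 1·147 + 15; 147 = 9·15 + 12; 15 = 1·12 + 3; 12 = 4·3 + 0 → 3
3 does not divide 146, so a solution does not exist.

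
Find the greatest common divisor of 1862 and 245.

49

Euclid: 1862 = 7·245 + 147; 245 = 1·147 + 98; 147 = 1·98 + 49; 98 = 2·49 + 0. Last nonzero remainder: 49.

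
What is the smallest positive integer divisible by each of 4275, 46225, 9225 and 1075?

4275 = 3² · 5² · 19; 46225 = 5² · 43²; 9225 = 3² · 5² · 41; 1075 = 5² · 43
lcm takes max exponent of each prime: 3² · 5² · 19 · 41 · 43² = 324083475

324083475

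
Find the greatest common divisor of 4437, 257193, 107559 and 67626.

153

gcd(4437, 257193): 257193 = 57·4437 + 4284; 4437 = 1·4284 + 153; 4284 = 28·153 + 0 → 153
gcd(153, 107559): 107559 = 703·153 + 0 → 153
gcd(153, 67626): 67626 = 442·153 + 0 → 153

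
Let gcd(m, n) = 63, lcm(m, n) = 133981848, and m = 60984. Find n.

Using mn = gcd(m,n)·lcm(m,n) = 63·133981848 = 8440856424, we get n = 8440856424/60984 = 138411.

138411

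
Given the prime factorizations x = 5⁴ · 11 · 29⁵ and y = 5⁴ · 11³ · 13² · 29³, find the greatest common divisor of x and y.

167674375

min exponent per shared prime: 5⁴ · 11 · 29³ = 167674375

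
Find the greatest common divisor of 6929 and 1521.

Euclid: 6929 = 4·1521 + 845; 1521 = 1·845 + 676; 845 = 1·676 + 169; 676 = 4·169 + 0. Last nonzero remainder: 169.

169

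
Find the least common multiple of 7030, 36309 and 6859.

7030 = 2 · 5 · 19 · 37; 36309 = 3 · 7² · 13 · 19; 6859 = 19³
lcm takes max exponent of each prime: 2 · 3 · 5 · 7² · 13 · 19³ · 37 = 4849793130

4849793130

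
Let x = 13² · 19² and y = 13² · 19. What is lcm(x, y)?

max exponent per prime: 13² · 19² = 61009

61009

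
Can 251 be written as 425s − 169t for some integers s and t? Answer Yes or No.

Yes

By Bézout, 425s − 169t = 251 has integer solutions iff gcd(425, 169) | 251.
Euclid: 425 = 2·169 + 87; 169 = 1·87 + 82; 87 = 1·82 + 5; 82 = 16·5 + 2; 5 = 2·2 + 1; 2 = 2·1 + 0. gcd = 1; 251 mod 1 = 0. Yes.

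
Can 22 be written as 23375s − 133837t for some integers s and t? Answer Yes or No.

By Bézout, 23375s − 133837t = 22 has integer solutions iff gcd(23375, 133837) | 22.
Euclid: 133837 = 5·23375 + 16962; 23375 = 1·16962 + 6413; 16962 = 2·6413 + 4136; 6413 = 1·4136 + 2277; 4136 = 1·2277 + 1859; 2277 = 1·1859 + 418; 1859 = 4·418 + 187; 418 = 2·187 + 44; 187 = 4·44 + 11; 44 = 4·11 + 0. gcd = 11; 22 mod 11 = 0. Yes.

Yes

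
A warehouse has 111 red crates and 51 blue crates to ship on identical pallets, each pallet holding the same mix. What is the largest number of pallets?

Euclid: 111 = 2·51 + 9; 51 = 5·9 + 6; 9 = 1·6 + 3; 6 = 2·3 + 0. Last nonzero remainder: 3.

3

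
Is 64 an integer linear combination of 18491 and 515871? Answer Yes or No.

By Bézout, 18491x − 515871y = 64 has integer solutions iff gcd(18491, 515871) | 64.
Euclid: 515871 = 27·18491 + 16614; 18491 = 1·16614 + 1877; 16614 = 8·1877 + 1598; 1877 = 1·1598 + 279; 1598 = 5·279 + 203; 279 = 1·203 + 76; 203 = 2·76 + 51; 76 = 1·51 + 25; 51 = 2·25 + 1; 25 = 25·1 + 0. gcd = 1; 64 mod 1 = 0. Yes.

Yes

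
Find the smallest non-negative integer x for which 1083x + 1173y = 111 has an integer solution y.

90

gcd(1083, 1173) = 3 (Euclid: 1173 = 1·1083 + 90; 1083 = 12·90 + 3; 90 = 30·3 + 0), and 3 | 111.
Extended Euclid: 1083·(13) + 1173·(-12) = 3. Scale by 37: x₀ = 481.
General solution x = x₀ + 391t; reducing mod 391 gives x = 90 (and y = -83).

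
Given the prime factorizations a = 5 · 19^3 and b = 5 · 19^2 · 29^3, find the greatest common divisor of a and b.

1805

min exponent per shared prime: 5 · 19^2 = 1805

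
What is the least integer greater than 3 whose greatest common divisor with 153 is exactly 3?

gcd(a, 153) = 3 forces 3 | a; write a = 3s. Then gcd(3s, 3·51) = 3·gcd(s, 51), so need gcd(s, 51) = 1.
3s > 3 gives s ≥ 2. The least s ≥ 2 coprime to 51 is 2, so a = 3·2 = 6.

6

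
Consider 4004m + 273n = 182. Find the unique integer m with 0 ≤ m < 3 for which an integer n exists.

Reduce mod 273: 4004m ≡ 182 (mod 273). With g = gcd(4004, 273) = 91 dividing 182, divide through: 44m ≡ 2 (mod 3).
Since gcd(44, 3) = 1, m ≡ 2·(44)⁻¹ ≡ 1 (mod 3). Smallest non-negative: 1.

1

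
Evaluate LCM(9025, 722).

18050

9025 = 5² · 19²; 722 = 2 · 19²
max exponents: 2 · 5² · 19² = 18050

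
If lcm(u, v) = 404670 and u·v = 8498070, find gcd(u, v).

gcd·lcm = product, so gcd = 8498070/404670 = 21.

21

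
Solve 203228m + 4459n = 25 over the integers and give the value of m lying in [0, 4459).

Reduce mod 4459: 203228m ≡ 25 (mod 4459). With g = gcd(203228, 4459) = 1 dividing 25, divide through: 203228m ≡ 25 (mod 4459).
Since gcd(203228, 4459) = 1, m ≡ 25·(203228)⁻¹ ≡ 3823 (mod 4459). Smallest non-negative: 3823.

3823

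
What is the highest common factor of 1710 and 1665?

45

1710 = 2 · 3² · 5 · 19
1665 = 3² · 5 · 37
Common: 3² · 5 = 45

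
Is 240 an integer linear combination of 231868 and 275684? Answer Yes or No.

Yes

By Bézout, 231868p + 275684q = 240 has integer solutions iff gcd(231868, 275684) | 240.
Euclid: 275684 = 1·231868 + 43816; 231868 = 5·43816 + 12788; 43816 = 3·12788 + 5452; 12788 = 2·5452 + 1884; 5452 = 2·1884 + 1684; 1884 = 1·1684 + 200; 1684 = 8·200 + 84; 200 = 2·84 + 32; 84 = 2·32 + 20; 32 = 1·20 + 12; 20 = 1·12 + 8; 12 = 1·8 + 4; 8 = 2·4 + 0. gcd = 4; 240 mod 4 = 0. Yes.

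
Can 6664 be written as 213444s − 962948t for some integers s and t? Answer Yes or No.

Yes

gcd(213444, 962948): 962948 = 4·213444 + 109172; 213444 = 1·109172 + 104272; 109172 = 1·104272 + 4900; 104272 = 21·4900 + 1372; 4900 = 3·1372 + 784; 1372 = 1·784 + 588; 784 = 1·588 + 196; 588 = 3·196 + 0 → 196
196 divides 6664, so a solution exists.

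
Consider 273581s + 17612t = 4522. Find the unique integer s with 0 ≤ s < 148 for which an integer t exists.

126

Euclid: 273581 = 15·17612 + 9401; 17612 = 1·9401 + 8211; 9401 = 1·8211 + 1190; 8211 = 6·1190 + 1071; 1190 = 1·1071 + 119; 1071 = 9·119 + 0 → gcd = 119; 4522 = 119·38.
Back-substitution yields 273581·(15) + 17612·(-233) = 119, so one solution is s = 15·38 = 570, t = -233·38 = -8854.
Solutions in s differ by 17612/119 = 148; the one in [0, 148) is 570 mod 148 = 126.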